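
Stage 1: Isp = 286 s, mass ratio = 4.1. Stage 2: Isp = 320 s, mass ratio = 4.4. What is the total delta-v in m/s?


dV1 = 286 * 9.81 * ln(4.1) = 3958.7 m/s
dV2 = 320 * 9.81 * ln(4.4) = 4651.1 m/s
Total dV = 3958.7 + 4651.1 = 8609.8 m/s ~ 8610 m/s

8610 m/s


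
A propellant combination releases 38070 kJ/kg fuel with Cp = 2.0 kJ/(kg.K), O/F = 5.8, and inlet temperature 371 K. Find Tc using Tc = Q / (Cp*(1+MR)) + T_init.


Tc = 38070 / (2.0 * (1 + 5.8)) + 371 = 3170 K

3170 K


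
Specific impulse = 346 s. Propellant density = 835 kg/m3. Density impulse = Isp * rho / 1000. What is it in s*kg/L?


rho*Isp = 346 * 835 / 1000 = 289 s*kg/L

289 s*kg/L


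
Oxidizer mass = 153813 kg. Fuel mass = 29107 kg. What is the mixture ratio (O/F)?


MR = 153813 / 29107 = 5.28

5.28


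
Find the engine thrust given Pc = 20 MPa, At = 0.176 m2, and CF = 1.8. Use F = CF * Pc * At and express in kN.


F = 1.8 * 20e6 * 0.176 = 6.3360e+06 N = 6336.0 kN

6336.0 kN


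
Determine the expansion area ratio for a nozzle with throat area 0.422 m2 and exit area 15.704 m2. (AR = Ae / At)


AR = 15.704 / 0.422 = 37.2

37.2


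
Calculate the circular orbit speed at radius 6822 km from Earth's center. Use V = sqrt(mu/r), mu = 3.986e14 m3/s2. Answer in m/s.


V = sqrt(3.986e14 / 6822000) = 7644 m/s

7644 m/s


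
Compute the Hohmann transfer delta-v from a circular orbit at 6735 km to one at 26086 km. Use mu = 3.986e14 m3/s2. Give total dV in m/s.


V1 = sqrt(mu/r1) = 7693.07 m/s
dV1 = V1*(sqrt(2*r2/(r1+r2)) - 1) = 2006.28 m/s
V2 = sqrt(mu/r2) = 3908.99 m/s
dV2 = V2*(1 - sqrt(2*r1/(r1+r2))) = 1404.77 m/s
Total dV = 3411 m/s

3411 m/s


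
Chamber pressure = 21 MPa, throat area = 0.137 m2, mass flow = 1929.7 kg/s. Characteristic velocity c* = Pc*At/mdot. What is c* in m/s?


c* = 21e6 * 0.137 / 1929.7 = 1491 m/s

1491 m/s


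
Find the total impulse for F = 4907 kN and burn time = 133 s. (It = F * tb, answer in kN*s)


It = 4907 * 133 = 652631 kN*s

652631 kN*s


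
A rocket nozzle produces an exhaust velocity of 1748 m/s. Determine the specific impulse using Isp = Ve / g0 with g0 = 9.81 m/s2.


Isp = Ve / g0 = 1748 / 9.81 = 178.2 s

178.2 s


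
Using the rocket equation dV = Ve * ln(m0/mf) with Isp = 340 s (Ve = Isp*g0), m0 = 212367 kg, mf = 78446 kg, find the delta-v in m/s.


Ve = 340 * 9.81 = 3335.4 m/s
dV = 3335.4 * ln(212367/78446) = 3322 m/s

3322 m/s


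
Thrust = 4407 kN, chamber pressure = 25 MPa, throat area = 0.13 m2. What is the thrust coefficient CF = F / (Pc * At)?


CF = 4407000 / (25e6 * 0.13) = 1.36

1.36


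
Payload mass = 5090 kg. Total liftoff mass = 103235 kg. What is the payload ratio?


PR = 5090 / 103235 = 0.0493

0.0493


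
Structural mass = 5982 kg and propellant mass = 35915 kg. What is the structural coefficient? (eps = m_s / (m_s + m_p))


eps = 5982 / (5982 + 35915) = 0.1428

0.1428


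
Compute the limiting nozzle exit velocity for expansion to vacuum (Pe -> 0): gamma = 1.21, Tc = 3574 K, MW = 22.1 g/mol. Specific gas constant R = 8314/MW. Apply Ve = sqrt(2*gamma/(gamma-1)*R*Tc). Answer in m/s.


R = 8314 / 22.1 = 376.2 J/(kg.K)
Ve = sqrt(2 * 1.21 / (1.21 - 1) * 376.2 * 3574) = 3936 m/s

3936 m/s


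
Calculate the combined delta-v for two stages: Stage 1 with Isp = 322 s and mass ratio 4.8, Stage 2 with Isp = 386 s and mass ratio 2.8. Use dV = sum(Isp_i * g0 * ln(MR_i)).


dV1 = 322 * 9.81 * ln(4.8) = 4955.0 m/s
dV2 = 386 * 9.81 * ln(2.8) = 3898.8 m/s
Total dV = 4955.0 + 3898.8 = 8853.8 m/s ~ 8854 m/s

8854 m/s


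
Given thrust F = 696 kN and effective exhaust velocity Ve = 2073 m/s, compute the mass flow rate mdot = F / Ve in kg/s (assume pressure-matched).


mdot = F / Ve = 696000 / 2073 = 335.7 kg/s

335.7 kg/s


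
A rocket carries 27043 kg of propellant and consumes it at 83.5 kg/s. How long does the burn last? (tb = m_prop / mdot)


tb = 27043 / 83.5 = 323.9 s

323.9 s


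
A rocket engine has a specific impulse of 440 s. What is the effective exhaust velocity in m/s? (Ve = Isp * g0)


Ve = Isp * g0 = 440 * 9.81 = 4316.4 m/s

4316.4 m/s


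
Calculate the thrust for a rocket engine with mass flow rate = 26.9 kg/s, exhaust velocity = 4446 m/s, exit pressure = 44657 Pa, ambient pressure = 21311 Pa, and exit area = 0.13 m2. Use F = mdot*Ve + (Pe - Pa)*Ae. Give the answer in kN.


F = 26.9 * 4446 + (44657 - 21311) * 0.13 = 122632.0 N = 122.6 kN

122.6 kN


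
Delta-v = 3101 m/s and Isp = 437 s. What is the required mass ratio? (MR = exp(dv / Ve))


Ve = 437 * 9.81 = 4286.97 m/s
MR = exp(3101 / 4286.97) = 2.061

2.061


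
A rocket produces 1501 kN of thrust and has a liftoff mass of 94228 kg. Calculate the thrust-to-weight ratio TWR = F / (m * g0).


TWR = 1501000 / (94228 * 9.81) = 1.62

1.62


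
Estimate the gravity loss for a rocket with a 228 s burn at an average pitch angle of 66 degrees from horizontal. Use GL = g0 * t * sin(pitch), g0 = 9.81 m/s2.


GL = 9.81 * 228 * sin(66 deg) = 2043 m/s

2043 m/s


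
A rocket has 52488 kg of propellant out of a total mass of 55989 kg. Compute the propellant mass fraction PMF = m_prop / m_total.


PMF = 52488 / 55989 = 0.937

0.937


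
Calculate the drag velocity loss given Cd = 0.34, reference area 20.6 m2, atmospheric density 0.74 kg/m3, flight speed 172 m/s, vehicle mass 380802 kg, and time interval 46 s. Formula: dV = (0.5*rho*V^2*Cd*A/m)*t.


D = 0.5 * 0.74 * 172^2 * 0.34 * 20.6 = 76666.34 N
a = 76666.34 / 380802 = 0.2013 m/s2
dV = 0.2013 * 46 = 9.3 m/s

9.3 m/s


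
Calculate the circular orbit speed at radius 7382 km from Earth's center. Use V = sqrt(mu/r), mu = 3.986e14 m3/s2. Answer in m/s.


V = sqrt(3.986e14 / 7382000) = 7348 m/s

7348 m/s


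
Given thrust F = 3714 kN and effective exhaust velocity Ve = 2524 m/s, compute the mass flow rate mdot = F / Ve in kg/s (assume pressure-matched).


mdot = F / Ve = 3714000 / 2524 = 1471.5 kg/s

1471.5 kg/s


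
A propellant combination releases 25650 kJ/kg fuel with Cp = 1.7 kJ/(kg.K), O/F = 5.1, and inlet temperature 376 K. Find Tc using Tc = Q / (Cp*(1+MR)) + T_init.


Tc = 25650 / (1.7 * (1 + 5.1)) + 376 = 2849 K

2849 K


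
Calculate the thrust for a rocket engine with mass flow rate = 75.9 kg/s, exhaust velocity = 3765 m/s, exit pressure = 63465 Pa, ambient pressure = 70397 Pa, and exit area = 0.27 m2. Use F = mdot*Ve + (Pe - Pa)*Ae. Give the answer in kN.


F = 75.9 * 3765 + (63465 - 70397) * 0.27 = 283892.0 N = 283.9 kN

283.9 kN


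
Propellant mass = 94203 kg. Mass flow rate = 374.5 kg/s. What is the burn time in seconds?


tb = 94203 / 374.5 = 251.5 s

251.5 s


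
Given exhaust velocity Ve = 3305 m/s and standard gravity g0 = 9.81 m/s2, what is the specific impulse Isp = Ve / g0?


Isp = Ve / g0 = 3305 / 9.81 = 336.9 s

336.9 s


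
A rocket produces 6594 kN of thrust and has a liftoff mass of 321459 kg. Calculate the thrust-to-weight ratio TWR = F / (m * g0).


TWR = 6594000 / (321459 * 9.81) = 2.09

2.09


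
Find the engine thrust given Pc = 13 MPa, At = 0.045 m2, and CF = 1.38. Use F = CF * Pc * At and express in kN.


F = 1.38 * 13e6 * 0.045 = 807300.0 N = 807.3 kN

807.3 kN


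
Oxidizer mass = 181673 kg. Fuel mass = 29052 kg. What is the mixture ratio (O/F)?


MR = 181673 / 29052 = 6.25

6.25


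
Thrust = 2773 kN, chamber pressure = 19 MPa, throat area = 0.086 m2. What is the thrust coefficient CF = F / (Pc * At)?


CF = 2773000 / (19e6 * 0.086) = 1.7

1.7


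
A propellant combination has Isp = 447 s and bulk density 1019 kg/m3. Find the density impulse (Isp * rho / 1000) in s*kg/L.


rho*Isp = 447 * 1019 / 1000 = 455 s*kg/L

455 s*kg/L


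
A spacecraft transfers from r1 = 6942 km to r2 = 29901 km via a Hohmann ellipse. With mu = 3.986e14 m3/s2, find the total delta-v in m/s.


V1 = sqrt(mu/r1) = 7577.51 m/s
dV1 = V1*(sqrt(2*r2/(r1+r2)) - 1) = 2076.48 m/s
V2 = sqrt(mu/r2) = 3651.12 m/s
dV2 = V2*(1 - sqrt(2*r1/(r1+r2))) = 1409.79 m/s
Total dV = 3486 m/s

3486 m/s


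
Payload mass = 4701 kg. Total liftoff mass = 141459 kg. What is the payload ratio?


PR = 4701 / 141459 = 0.0332

0.0332


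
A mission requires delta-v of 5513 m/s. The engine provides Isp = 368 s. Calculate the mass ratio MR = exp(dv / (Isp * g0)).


Ve = 368 * 9.81 = 3610.08 m/s
MR = exp(5513 / 3610.08) = 4.605

4.605


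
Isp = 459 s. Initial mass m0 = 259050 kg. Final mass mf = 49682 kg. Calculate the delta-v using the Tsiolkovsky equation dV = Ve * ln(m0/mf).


Ve = 459 * 9.81 = 4502.79 m/s
dV = 4502.79 * ln(259050/49682) = 7436 m/s

7436 m/s


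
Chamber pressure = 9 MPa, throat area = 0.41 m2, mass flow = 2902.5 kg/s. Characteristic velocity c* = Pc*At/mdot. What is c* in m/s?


c* = 9e6 * 0.41 / 2902.5 = 1271 m/s

1271 m/s


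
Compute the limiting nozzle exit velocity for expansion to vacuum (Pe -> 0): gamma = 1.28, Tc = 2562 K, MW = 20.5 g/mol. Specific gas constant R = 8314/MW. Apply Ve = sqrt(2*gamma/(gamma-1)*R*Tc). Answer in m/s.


R = 8314 / 20.5 = 405.56 J/(kg.K)
Ve = sqrt(2 * 1.28 / (1.28 - 1) * 405.56 * 2562) = 3082 m/s

3082 m/s


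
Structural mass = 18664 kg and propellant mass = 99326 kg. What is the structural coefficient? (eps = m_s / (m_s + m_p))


eps = 18664 / (18664 + 99326) = 0.1582

0.1582


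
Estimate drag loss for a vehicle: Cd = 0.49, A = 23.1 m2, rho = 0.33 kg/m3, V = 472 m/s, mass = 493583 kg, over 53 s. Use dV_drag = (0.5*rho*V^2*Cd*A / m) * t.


D = 0.5 * 0.33 * 472^2 * 0.49 * 23.1 = 416079.2 N
a = 416079.2 / 493583 = 0.843 m/s2
dV = 0.843 * 53 = 44.7 m/s

44.7 m/s


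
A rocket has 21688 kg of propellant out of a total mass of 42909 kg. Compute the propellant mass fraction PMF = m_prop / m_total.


PMF = 21688 / 42909 = 0.505

0.505


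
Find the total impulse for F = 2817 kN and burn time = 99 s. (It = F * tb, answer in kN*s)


It = 2817 * 99 = 278883 kN*s

278883 kN*s


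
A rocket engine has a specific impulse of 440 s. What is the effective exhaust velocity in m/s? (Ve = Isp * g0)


Ve = Isp * g0 = 440 * 9.81 = 4316.4 m/s

4316.4 m/s


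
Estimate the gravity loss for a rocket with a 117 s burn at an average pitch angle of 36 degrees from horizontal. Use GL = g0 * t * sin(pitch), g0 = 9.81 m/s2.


GL = 9.81 * 117 * sin(36 deg) = 675 m/s

675 m/s


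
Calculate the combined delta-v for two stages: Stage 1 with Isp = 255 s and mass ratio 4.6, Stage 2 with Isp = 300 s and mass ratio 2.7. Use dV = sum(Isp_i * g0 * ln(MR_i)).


dV1 = 255 * 9.81 * ln(4.6) = 3817.5 m/s
dV2 = 300 * 9.81 * ln(2.7) = 2923.1 m/s
Total dV = 3817.5 + 2923.1 = 6740.6 m/s ~ 6741 m/s

6741 m/s


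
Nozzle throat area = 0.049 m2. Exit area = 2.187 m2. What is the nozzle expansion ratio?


AR = 2.187 / 0.049 = 44.6

44.6


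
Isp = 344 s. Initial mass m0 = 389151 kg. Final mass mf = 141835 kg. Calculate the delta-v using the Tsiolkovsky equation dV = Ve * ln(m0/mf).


Ve = 344 * 9.81 = 3374.64 m/s
dV = 3374.64 * ln(389151/141835) = 3406 m/s

3406 m/s


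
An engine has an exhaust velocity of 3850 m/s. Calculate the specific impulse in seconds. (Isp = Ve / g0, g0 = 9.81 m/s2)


Isp = Ve / g0 = 3850 / 9.81 = 392.5 s

392.5 s


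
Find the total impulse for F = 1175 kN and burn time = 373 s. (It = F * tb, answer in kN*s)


It = 1175 * 373 = 438275 kN*s

438275 kN*s


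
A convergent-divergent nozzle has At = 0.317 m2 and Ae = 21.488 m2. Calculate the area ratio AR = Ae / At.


AR = 21.488 / 0.317 = 67.8

67.8


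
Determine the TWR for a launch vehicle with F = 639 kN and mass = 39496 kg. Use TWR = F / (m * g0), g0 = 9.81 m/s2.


TWR = 639000 / (39496 * 9.81) = 1.65

1.65


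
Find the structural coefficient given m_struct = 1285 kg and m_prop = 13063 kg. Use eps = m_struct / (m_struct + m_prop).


eps = 1285 / (1285 + 13063) = 0.0896

0.0896


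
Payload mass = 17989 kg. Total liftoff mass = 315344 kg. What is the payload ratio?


PR = 17989 / 315344 = 0.057

0.057


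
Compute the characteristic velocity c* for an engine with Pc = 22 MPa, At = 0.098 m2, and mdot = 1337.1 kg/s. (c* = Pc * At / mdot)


c* = 22e6 * 0.098 / 1337.1 = 1612 m/s

1612 m/s


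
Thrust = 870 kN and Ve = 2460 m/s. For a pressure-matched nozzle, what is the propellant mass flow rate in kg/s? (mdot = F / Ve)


mdot = F / Ve = 870000 / 2460 = 353.7 kg/s

353.7 kg/s


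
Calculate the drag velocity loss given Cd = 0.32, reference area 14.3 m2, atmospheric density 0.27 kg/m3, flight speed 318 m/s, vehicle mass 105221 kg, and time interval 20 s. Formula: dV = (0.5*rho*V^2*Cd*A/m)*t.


D = 0.5 * 0.27 * 318^2 * 0.32 * 14.3 = 62470.36 N
a = 62470.36 / 105221 = 0.5937 m/s2
dV = 0.5937 * 20 = 11.9 m/s

11.9 m/s


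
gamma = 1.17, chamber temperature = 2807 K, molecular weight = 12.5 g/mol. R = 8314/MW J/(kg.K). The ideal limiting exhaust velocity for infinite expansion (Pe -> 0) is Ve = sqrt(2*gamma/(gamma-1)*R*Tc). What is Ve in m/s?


R = 8314 / 12.5 = 665.12 J/(kg.K)
Ve = sqrt(2 * 1.17 / (1.17 - 1) * 665.12 * 2807) = 5069 m/s

5069 m/s


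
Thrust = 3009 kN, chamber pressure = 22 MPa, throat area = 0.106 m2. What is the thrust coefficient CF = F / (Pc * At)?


CF = 3009000 / (22e6 * 0.106) = 1.29

1.29


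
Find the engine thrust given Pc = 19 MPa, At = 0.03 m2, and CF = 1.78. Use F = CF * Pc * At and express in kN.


F = 1.78 * 19e6 * 0.03 = 1.0146e+06 N = 1014.6 kN

1014.6 kN


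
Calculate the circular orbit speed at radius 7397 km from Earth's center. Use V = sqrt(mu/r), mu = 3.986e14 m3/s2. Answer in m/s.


V = sqrt(3.986e14 / 7397000) = 7341 m/s

7341 m/s


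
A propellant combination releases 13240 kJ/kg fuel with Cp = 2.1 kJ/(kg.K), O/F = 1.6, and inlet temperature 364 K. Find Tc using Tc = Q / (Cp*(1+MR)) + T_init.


Tc = 13240 / (2.1 * (1 + 1.6)) + 364 = 2789 K

2789 K


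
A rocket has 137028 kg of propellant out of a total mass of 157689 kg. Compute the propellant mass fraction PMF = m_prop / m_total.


PMF = 137028 / 157689 = 0.869

0.869


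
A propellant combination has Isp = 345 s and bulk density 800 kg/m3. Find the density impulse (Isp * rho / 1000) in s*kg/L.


rho*Isp = 345 * 800 / 1000 = 276 s*kg/L

276 s*kg/L


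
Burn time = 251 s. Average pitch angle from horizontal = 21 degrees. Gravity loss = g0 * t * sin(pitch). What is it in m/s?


GL = 9.81 * 251 * sin(21 deg) = 882 m/s

882 m/s


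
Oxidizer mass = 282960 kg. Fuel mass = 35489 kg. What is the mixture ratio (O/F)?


MR = 282960 / 35489 = 7.97

7.97


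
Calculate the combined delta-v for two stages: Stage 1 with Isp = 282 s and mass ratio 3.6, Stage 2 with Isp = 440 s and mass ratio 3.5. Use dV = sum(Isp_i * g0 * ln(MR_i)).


dV1 = 282 * 9.81 * ln(3.6) = 3543.6 m/s
dV2 = 440 * 9.81 * ln(3.5) = 5407.4 m/s
Total dV = 3543.6 + 5407.4 = 8951.0 m/s ~ 8951 m/s

8951 m/s


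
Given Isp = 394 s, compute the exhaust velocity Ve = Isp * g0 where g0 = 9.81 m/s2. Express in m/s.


Ve = Isp * g0 = 394 * 9.81 = 3865.1 m/s

3865.1 m/s


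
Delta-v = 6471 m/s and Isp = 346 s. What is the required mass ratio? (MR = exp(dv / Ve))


Ve = 346 * 9.81 = 3394.26 m/s
MR = exp(6471 / 3394.26) = 6.729

6.729


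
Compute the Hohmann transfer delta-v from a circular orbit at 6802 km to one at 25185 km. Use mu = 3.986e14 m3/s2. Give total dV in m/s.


V1 = sqrt(mu/r1) = 7655.09 m/s
dV1 = V1*(sqrt(2*r2/(r1+r2)) - 1) = 1951.06 m/s
V2 = sqrt(mu/r2) = 3978.3 m/s
dV2 = V2*(1 - sqrt(2*r1/(r1+r2))) = 1383.86 m/s
Total dV = 3335 m/s

3335 m/s


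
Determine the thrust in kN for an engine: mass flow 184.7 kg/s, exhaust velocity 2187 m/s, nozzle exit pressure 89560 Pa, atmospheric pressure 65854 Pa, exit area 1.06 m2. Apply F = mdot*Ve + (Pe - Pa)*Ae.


F = 184.7 * 2187 + (89560 - 65854) * 1.06 = 429067.0 N = 429.1 kN

429.1 kN


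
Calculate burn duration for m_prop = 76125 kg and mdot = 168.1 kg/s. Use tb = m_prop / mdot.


tb = 76125 / 168.1 = 452.9 s

452.9 s


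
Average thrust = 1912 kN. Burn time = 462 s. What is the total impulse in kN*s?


It = 1912 * 462 = 883344 kN*s

883344 kN*s


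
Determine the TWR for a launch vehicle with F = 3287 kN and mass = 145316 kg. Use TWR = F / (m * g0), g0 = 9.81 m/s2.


TWR = 3287000 / (145316 * 9.81) = 2.31

2.31


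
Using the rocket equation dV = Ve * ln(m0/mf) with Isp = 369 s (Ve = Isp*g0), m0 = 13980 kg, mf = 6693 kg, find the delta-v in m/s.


Ve = 369 * 9.81 = 3619.89 m/s
dV = 3619.89 * ln(13980/6693) = 2666 m/s

2666 m/s


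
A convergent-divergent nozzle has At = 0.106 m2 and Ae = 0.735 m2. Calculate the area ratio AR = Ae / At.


AR = 0.735 / 0.106 = 6.9

6.9


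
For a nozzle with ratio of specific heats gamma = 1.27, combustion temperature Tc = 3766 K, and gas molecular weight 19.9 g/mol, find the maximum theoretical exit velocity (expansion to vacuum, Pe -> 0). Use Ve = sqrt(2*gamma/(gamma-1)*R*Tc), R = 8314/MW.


R = 8314 / 19.9 = 417.79 J/(kg.K)
Ve = sqrt(2 * 1.27 / (1.27 - 1) * 417.79 * 3766) = 3847 m/s

3847 m/s


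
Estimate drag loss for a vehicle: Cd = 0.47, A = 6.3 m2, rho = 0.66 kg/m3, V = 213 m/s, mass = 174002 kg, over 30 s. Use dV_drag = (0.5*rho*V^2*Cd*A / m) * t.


D = 0.5 * 0.66 * 213^2 * 0.47 * 6.3 = 44331.41 N
a = 44331.41 / 174002 = 0.2548 m/s2
dV = 0.2548 * 30 = 7.6 m/s

7.6 m/s


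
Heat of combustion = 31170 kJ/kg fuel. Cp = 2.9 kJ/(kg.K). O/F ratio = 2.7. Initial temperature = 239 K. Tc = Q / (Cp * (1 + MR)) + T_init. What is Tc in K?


Tc = 31170 / (2.9 * (1 + 2.7)) + 239 = 3144 K

3144 K


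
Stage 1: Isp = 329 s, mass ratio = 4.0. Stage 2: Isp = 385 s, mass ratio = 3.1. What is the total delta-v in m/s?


dV1 = 329 * 9.81 * ln(4.0) = 4474.3 m/s
dV2 = 385 * 9.81 * ln(3.1) = 4273.1 m/s
Total dV = 4474.3 + 4273.1 = 8747.4 m/s ~ 8747 m/s

8747 m/s


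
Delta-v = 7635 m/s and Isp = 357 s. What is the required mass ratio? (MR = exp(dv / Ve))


Ve = 357 * 9.81 = 3502.17 m/s
MR = exp(7635 / 3502.17) = 8.847

8.847


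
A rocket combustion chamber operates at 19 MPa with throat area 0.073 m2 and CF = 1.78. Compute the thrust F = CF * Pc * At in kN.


F = 1.78 * 19e6 * 0.073 = 2.4689e+06 N = 2468.9 kN

2468.9 kN


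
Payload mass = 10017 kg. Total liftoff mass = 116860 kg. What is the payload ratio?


PR = 10017 / 116860 = 0.0857

0.0857


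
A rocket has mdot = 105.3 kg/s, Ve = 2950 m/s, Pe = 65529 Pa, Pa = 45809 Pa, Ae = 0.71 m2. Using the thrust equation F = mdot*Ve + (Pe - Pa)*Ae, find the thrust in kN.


F = 105.3 * 2950 + (65529 - 45809) * 0.71 = 324636.0 N = 324.6 kN

324.6 kN


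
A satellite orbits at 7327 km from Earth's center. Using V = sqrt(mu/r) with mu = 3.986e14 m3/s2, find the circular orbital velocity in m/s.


V = sqrt(3.986e14 / 7327000) = 7376 m/s

7376 m/s


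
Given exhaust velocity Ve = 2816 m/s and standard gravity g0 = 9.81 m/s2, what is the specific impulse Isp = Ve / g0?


Isp = Ve / g0 = 2816 / 9.81 = 287.1 s

287.1 s


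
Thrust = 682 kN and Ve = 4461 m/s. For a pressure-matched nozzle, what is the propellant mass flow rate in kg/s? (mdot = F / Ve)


mdot = F / Ve = 682000 / 4461 = 152.9 kg/s

152.9 kg/s


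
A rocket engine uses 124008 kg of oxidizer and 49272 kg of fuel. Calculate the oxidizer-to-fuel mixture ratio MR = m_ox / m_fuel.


MR = 124008 / 49272 = 2.52

2.52


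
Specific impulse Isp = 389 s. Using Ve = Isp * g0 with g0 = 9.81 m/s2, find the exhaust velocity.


Ve = Isp * g0 = 389 * 9.81 = 3816.1 m/s

3816.1 m/s


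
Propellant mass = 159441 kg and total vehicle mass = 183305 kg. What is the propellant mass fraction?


PMF = 159441 / 183305 = 0.87

0.87


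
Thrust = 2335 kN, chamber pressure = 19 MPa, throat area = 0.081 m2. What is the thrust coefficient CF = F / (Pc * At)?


CF = 2335000 / (19e6 * 0.081) = 1.52

1.52


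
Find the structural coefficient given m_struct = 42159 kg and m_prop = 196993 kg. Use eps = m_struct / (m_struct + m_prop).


eps = 42159 / (42159 + 196993) = 0.1763

0.1763


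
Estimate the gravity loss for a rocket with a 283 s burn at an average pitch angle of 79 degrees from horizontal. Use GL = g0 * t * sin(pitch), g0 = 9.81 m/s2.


GL = 9.81 * 283 * sin(79 deg) = 2725 m/s

2725 m/s


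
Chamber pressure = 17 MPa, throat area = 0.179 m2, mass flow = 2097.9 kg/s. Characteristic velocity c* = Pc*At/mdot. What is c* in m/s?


c* = 17e6 * 0.179 / 2097.9 = 1450 m/s

1450 m/s


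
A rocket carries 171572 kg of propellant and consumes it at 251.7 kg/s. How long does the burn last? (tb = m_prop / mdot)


tb = 171572 / 251.7 = 681.7 s

681.7 s


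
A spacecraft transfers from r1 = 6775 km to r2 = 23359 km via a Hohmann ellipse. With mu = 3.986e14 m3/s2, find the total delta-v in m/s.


V1 = sqrt(mu/r1) = 7670.33 m/s
dV1 = V1*(sqrt(2*r2/(r1+r2)) - 1) = 1880.21 m/s
V2 = sqrt(mu/r2) = 4130.87 m/s
dV2 = V2*(1 - sqrt(2*r1/(r1+r2))) = 1360.85 m/s
Total dV = 3241 m/s

3241 m/s


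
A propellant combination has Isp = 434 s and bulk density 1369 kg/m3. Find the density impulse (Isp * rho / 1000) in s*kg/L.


rho*Isp = 434 * 1369 / 1000 = 594 s*kg/L

594 s*kg/L


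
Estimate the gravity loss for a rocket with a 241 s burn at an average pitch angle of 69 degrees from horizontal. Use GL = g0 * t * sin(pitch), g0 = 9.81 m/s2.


GL = 9.81 * 241 * sin(69 deg) = 2207 m/s

2207 m/s


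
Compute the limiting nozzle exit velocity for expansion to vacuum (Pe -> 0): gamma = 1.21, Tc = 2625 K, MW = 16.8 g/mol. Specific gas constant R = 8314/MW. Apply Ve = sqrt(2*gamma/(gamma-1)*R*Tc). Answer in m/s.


R = 8314 / 16.8 = 494.88 J/(kg.K)
Ve = sqrt(2 * 1.21 / (1.21 - 1) * 494.88 * 2625) = 3869 m/s

3869 m/s


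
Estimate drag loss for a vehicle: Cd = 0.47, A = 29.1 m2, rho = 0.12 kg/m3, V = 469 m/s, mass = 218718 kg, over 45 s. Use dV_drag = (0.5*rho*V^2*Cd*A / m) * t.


D = 0.5 * 0.12 * 469^2 * 0.47 * 29.1 = 180504.4 N
a = 180504.4 / 218718 = 0.8253 m/s2
dV = 0.8253 * 45 = 37.1 m/s

37.1 m/s


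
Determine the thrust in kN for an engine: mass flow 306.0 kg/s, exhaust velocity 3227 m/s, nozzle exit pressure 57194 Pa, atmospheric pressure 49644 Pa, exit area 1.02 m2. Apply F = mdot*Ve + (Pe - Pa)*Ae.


F = 306.0 * 3227 + (57194 - 49644) * 1.02 = 995163.0 N = 995.2 kN

995.2 kN


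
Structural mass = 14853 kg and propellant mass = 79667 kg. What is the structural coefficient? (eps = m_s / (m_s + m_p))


eps = 14853 / (14853 + 79667) = 0.1571

0.1571


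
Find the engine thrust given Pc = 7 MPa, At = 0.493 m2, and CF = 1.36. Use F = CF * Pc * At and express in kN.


F = 1.36 * 7e6 * 0.493 = 4.6934e+06 N = 4693.4 kN

4693.4 kN


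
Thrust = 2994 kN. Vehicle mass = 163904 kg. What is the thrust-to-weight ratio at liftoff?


TWR = 2994000 / (163904 * 9.81) = 1.86

1.86


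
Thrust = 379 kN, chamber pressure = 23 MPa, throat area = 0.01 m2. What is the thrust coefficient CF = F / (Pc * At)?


CF = 379000 / (23e6 * 0.01) = 1.65

1.65


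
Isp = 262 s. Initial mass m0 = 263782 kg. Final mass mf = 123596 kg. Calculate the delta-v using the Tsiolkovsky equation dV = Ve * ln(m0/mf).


Ve = 262 * 9.81 = 2570.22 m/s
dV = 2570.22 * ln(263782/123596) = 1948 m/s

1948 m/s


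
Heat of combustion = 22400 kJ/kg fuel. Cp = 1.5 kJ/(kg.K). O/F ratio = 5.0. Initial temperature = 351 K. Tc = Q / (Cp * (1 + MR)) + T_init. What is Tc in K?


Tc = 22400 / (1.5 * (1 + 5.0)) + 351 = 2840 K

2840 K


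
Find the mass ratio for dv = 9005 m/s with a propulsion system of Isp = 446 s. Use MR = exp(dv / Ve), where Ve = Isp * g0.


Ve = 446 * 9.81 = 4375.26 m/s
MR = exp(9005 / 4375.26) = 7.832

7.832


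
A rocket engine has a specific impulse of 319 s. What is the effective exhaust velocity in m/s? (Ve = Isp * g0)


Ve = Isp * g0 = 319 * 9.81 = 3129.4 m/s

3129.4 m/s


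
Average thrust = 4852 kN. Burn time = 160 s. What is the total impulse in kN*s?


It = 4852 * 160 = 776320 kN*s

776320 kN*s


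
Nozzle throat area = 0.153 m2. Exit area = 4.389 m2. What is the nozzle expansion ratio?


AR = 4.389 / 0.153 = 28.7

28.7


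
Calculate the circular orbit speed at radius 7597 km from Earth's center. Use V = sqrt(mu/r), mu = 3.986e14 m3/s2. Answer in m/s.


V = sqrt(3.986e14 / 7597000) = 7243 m/s

7243 m/s


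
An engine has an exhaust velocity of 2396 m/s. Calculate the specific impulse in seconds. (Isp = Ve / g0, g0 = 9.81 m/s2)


Isp = Ve / g0 = 2396 / 9.81 = 244.2 s

244.2 s


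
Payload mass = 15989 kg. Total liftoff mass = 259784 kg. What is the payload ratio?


PR = 15989 / 259784 = 0.0615

0.0615


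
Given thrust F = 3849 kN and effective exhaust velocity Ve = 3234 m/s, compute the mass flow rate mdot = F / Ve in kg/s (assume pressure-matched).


mdot = F / Ve = 3849000 / 3234 = 1190.2 kg/s

1190.2 kg/s


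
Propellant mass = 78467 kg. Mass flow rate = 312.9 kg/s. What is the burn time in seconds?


tb = 78467 / 312.9 = 250.8 s

250.8 s


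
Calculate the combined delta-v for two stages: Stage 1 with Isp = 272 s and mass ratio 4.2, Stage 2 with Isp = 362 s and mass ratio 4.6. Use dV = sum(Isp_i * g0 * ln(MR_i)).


dV1 = 272 * 9.81 * ln(4.2) = 3829.3 m/s
dV2 = 362 * 9.81 * ln(4.6) = 5419.4 m/s
Total dV = 3829.3 + 5419.4 = 9248.7 m/s ~ 9249 m/s

9249 m/s


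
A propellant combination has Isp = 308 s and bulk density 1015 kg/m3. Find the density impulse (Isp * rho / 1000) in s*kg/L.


rho*Isp = 308 * 1015 / 1000 = 313 s*kg/L

313 s*kg/L


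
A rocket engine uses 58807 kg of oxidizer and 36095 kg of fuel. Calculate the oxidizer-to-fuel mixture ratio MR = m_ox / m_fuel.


MR = 58807 / 36095 = 1.63

1.63


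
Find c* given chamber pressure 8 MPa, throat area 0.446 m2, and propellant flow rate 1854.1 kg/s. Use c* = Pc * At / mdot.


c* = 8e6 * 0.446 / 1854.1 = 1924 m/s

1924 m/s


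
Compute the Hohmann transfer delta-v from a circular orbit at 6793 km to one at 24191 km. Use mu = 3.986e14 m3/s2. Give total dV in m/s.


V1 = sqrt(mu/r1) = 7660.16 m/s
dV1 = V1*(sqrt(2*r2/(r1+r2)) - 1) = 1912.02 m/s
V2 = sqrt(mu/r2) = 4059.21 m/s
dV2 = V2*(1 - sqrt(2*r1/(r1+r2))) = 1371.28 m/s
Total dV = 3283 m/s

3283 m/s


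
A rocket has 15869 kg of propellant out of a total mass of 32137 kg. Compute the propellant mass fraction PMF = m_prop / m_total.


PMF = 15869 / 32137 = 0.494

0.494


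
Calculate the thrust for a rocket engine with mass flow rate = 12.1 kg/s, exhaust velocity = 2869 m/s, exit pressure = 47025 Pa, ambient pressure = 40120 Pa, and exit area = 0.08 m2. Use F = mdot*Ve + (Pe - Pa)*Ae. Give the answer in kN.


F = 12.1 * 2869 + (47025 - 40120) * 0.08 = 35267.0 N = 35.3 kN

35.3 kN


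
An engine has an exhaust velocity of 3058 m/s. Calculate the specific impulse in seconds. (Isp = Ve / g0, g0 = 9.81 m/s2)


Isp = Ve / g0 = 3058 / 9.81 = 311.7 s

311.7 s


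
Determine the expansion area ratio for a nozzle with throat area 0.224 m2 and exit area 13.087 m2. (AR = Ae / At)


AR = 13.087 / 0.224 = 58.4

58.4


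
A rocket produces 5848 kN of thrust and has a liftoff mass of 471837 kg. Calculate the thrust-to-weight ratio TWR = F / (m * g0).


TWR = 5848000 / (471837 * 9.81) = 1.26

1.26


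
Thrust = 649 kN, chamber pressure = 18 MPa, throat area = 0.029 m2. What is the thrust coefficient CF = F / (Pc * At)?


CF = 649000 / (18e6 * 0.029) = 1.24

1.24


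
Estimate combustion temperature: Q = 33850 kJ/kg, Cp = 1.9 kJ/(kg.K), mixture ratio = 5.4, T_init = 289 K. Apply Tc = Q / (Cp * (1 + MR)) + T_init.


Tc = 33850 / (1.9 * (1 + 5.4)) + 289 = 3073 K

3073 K


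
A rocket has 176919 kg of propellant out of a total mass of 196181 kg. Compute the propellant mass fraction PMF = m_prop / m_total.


PMF = 176919 / 196181 = 0.902

0.902


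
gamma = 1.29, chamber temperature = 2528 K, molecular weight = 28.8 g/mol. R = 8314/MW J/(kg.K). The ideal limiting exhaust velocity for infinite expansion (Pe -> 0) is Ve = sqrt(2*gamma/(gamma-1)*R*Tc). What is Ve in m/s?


R = 8314 / 28.8 = 288.68 J/(kg.K)
Ve = sqrt(2 * 1.29 / (1.29 - 1) * 288.68 * 2528) = 2548 m/s

2548 m/s


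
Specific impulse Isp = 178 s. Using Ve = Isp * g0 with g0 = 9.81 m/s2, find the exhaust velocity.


Ve = Isp * g0 = 178 * 9.81 = 1746.2 m/s

1746.2 m/s


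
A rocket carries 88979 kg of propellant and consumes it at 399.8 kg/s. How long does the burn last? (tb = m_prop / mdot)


tb = 88979 / 399.8 = 222.6 s

222.6 s


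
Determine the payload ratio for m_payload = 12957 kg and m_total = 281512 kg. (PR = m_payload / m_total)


PR = 12957 / 281512 = 0.046

0.046


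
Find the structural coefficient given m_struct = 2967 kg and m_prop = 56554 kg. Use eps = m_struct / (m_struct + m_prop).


eps = 2967 / (2967 + 56554) = 0.0498

0.0498


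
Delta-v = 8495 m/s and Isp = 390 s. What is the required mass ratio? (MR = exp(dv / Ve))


Ve = 390 * 9.81 = 3825.9 m/s
MR = exp(8495 / 3825.9) = 9.211

9.211


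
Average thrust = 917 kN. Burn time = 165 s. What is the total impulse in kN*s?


It = 917 * 165 = 151305 kN*s

151305 kN*s


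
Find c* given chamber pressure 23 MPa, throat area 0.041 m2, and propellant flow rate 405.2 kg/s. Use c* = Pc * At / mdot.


c* = 23e6 * 0.041 / 405.2 = 2327 m/s

2327 m/s


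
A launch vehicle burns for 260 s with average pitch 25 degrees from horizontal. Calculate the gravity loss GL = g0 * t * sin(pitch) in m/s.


GL = 9.81 * 260 * sin(25 deg) = 1078 m/s

1078 m/s


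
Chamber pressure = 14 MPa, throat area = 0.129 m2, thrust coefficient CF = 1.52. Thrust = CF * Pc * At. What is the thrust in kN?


F = 1.52 * 14e6 * 0.129 = 2.7451e+06 N = 2745.1 kN

2745.1 kN


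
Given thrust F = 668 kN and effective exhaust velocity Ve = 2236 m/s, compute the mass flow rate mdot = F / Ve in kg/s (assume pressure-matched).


mdot = F / Ve = 668000 / 2236 = 298.7 kg/s

298.7 kg/s


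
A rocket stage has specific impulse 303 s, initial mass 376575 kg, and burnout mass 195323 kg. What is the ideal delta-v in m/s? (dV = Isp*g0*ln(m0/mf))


Ve = 303 * 9.81 = 2972.43 m/s
dV = 2972.43 * ln(376575/195323) = 1951 m/s

1951 m/s


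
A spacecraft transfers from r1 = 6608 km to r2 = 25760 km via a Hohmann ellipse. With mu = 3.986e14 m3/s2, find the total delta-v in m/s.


V1 = sqrt(mu/r1) = 7766.65 m/s
dV1 = V1*(sqrt(2*r2/(r1+r2)) - 1) = 2031.94 m/s
V2 = sqrt(mu/r2) = 3933.65 m/s
dV2 = V2*(1 - sqrt(2*r1/(r1+r2))) = 1420.1 m/s
Total dV = 3452 m/s

3452 m/s


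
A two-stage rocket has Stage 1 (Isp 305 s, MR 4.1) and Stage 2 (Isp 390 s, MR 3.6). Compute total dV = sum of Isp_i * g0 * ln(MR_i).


dV1 = 305 * 9.81 * ln(4.1) = 4221.7 m/s
dV2 = 390 * 9.81 * ln(3.6) = 4900.7 m/s
Total dV = 4221.7 + 4900.7 = 9122.4 m/s ~ 9122 m/s

9122 m/s


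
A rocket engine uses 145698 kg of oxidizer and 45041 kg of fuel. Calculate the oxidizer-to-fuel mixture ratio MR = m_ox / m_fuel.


MR = 145698 / 45041 = 3.23

3.23


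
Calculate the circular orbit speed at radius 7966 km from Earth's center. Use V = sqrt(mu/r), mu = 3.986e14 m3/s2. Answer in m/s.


V = sqrt(3.986e14 / 7966000) = 7074 m/s

7074 m/s


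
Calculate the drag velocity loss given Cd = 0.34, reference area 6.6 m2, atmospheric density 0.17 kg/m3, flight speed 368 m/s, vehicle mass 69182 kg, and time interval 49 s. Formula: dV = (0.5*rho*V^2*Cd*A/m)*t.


D = 0.5 * 0.17 * 368^2 * 0.34 * 6.6 = 25830.77 N
a = 25830.77 / 69182 = 0.3734 m/s2
dV = 0.3734 * 49 = 18.3 m/s

18.3 m/s


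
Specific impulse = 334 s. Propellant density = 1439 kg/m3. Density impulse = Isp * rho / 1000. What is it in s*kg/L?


rho*Isp = 334 * 1439 / 1000 = 481 s*kg/L

481 s*kg/L


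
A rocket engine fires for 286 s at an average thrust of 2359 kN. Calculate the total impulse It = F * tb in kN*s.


It = 2359 * 286 = 674674 kN*s

674674 kN*s


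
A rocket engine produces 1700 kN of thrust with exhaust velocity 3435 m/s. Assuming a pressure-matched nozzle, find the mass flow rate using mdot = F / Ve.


mdot = F / Ve = 1700000 / 3435 = 494.9 kg/s

494.9 kg/s


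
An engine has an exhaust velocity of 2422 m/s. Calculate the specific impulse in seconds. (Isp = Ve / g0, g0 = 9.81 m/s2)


Isp = Ve / g0 = 2422 / 9.81 = 246.9 s

246.9 s


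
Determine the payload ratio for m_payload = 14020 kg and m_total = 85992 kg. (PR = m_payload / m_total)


PR = 14020 / 85992 = 0.163

0.163


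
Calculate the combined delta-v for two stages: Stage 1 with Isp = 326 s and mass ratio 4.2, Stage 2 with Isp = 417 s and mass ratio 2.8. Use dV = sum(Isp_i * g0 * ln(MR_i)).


dV1 = 326 * 9.81 * ln(4.2) = 4589.5 m/s
dV2 = 417 * 9.81 * ln(2.8) = 4211.9 m/s
Total dV = 4589.5 + 4211.9 = 8801.4 m/s ~ 8801 m/s

8801 m/s


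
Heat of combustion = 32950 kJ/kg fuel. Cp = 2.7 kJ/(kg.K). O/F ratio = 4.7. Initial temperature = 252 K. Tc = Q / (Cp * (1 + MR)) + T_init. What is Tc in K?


Tc = 32950 / (2.7 * (1 + 4.7)) + 252 = 2393 K

2393 K


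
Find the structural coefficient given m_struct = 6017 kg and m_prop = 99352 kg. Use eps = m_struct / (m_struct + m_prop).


eps = 6017 / (6017 + 99352) = 0.0571

0.0571


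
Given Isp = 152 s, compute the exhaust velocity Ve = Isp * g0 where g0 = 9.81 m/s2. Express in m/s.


Ve = Isp * g0 = 152 * 9.81 = 1491.1 m/s

1491.1 m/s


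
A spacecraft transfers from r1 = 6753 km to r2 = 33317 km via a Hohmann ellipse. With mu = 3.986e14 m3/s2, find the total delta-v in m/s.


V1 = sqrt(mu/r1) = 7682.81 m/s
dV1 = V1*(sqrt(2*r2/(r1+r2)) - 1) = 2224.56 m/s
V2 = sqrt(mu/r2) = 3458.88 m/s
dV2 = V2*(1 - sqrt(2*r1/(r1+r2))) = 1450.76 m/s
Total dV = 3675 m/s

3675 m/s


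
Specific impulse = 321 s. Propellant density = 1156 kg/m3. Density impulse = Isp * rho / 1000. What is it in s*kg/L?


rho*Isp = 321 * 1156 / 1000 = 371 s*kg/L

371 s*kg/L


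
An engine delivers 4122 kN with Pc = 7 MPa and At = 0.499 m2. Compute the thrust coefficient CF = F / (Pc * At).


CF = 4122000 / (7e6 * 0.499) = 1.18

1.18


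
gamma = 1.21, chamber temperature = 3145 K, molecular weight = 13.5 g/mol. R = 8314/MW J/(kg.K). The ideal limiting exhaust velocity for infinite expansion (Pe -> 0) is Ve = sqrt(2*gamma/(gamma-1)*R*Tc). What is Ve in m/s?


R = 8314 / 13.5 = 615.85 J/(kg.K)
Ve = sqrt(2 * 1.21 / (1.21 - 1) * 615.85 * 3145) = 4724 m/s

4724 m/s


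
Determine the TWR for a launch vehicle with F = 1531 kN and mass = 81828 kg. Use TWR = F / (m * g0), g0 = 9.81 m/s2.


TWR = 1531000 / (81828 * 9.81) = 1.91

1.91


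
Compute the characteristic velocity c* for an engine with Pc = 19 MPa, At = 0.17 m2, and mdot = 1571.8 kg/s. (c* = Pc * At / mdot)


c* = 19e6 * 0.17 / 1571.8 = 2055 m/s

2055 m/s


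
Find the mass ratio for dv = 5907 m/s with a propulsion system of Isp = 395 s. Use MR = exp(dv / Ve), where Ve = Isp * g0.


Ve = 395 * 9.81 = 3874.95 m/s
MR = exp(5907 / 3874.95) = 4.592

4.592


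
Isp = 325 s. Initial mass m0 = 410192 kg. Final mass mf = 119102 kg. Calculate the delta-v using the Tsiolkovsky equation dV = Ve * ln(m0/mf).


Ve = 325 * 9.81 = 3188.25 m/s
dV = 3188.25 * ln(410192/119102) = 3943 m/s

3943 m/s


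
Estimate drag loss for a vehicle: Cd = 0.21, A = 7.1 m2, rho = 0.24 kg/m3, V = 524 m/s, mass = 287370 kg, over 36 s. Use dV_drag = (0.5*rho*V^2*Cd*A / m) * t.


D = 0.5 * 0.24 * 524^2 * 0.21 * 7.1 = 49127.14 N
a = 49127.14 / 287370 = 0.171 m/s2
dV = 0.171 * 36 = 6.2 m/s

6.2 m/s


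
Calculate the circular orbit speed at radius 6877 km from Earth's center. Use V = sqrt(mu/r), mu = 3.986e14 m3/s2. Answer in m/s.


V = sqrt(3.986e14 / 6877000) = 7613 m/s

7613 m/s


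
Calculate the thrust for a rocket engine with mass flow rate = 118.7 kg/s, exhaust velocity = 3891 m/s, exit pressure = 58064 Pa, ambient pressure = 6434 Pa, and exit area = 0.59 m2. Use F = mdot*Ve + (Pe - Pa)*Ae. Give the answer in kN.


F = 118.7 * 3891 + (58064 - 6434) * 0.59 = 492323.0 N = 492.3 kN

492.3 kN


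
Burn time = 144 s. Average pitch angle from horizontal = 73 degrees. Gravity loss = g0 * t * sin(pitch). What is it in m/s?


GL = 9.81 * 144 * sin(73 deg) = 1351 m/s

1351 m/s


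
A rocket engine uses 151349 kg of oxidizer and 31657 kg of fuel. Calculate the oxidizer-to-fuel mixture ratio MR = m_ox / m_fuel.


MR = 151349 / 31657 = 4.78

4.78


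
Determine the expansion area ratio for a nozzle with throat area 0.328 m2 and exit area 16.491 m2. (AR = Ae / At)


AR = 16.491 / 0.328 = 50.3

50.3


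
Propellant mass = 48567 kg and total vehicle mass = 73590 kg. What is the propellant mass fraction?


PMF = 48567 / 73590 = 0.66

0.66


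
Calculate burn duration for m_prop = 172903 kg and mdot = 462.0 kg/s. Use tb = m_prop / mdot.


tb = 172903 / 462.0 = 374.2 s

374.2 s


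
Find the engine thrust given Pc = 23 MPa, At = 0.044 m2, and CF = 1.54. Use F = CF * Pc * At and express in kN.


F = 1.54 * 23e6 * 0.044 = 1.5585e+06 N = 1558.5 kN

1558.5 kN


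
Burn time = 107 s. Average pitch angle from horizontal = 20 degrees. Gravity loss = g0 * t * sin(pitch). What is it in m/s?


GL = 9.81 * 107 * sin(20 deg) = 359 m/s

359 m/s


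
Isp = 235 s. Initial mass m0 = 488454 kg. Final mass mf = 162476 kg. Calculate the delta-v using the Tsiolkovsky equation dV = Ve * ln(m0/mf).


Ve = 235 * 9.81 = 2305.35 m/s
dV = 2305.35 * ln(488454/162476) = 2538 m/s

2538 m/s


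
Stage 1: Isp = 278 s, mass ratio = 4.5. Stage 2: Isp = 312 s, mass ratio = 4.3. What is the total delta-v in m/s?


dV1 = 278 * 9.81 * ln(4.5) = 4101.9 m/s
dV2 = 312 * 9.81 * ln(4.3) = 4464.4 m/s
Total dV = 4101.9 + 4464.4 = 8566.3 m/s ~ 8566 m/s

8566 m/s


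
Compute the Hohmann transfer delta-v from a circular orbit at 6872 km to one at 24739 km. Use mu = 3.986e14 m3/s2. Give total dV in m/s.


V1 = sqrt(mu/r1) = 7616.0 m/s
dV1 = V1*(sqrt(2*r2/(r1+r2)) - 1) = 1912.27 m/s
V2 = sqrt(mu/r2) = 4014.0 m/s
dV2 = V2*(1 - sqrt(2*r1/(r1+r2))) = 1367.24 m/s
Total dV = 3280 m/s

3280 m/s


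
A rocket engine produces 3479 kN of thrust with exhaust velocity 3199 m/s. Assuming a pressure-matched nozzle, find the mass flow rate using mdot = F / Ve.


mdot = F / Ve = 3479000 / 3199 = 1087.5 kg/s

1087.5 kg/s


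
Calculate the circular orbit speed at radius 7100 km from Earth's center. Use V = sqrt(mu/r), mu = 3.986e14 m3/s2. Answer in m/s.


V = sqrt(3.986e14 / 7100000) = 7493 m/s

7493 m/s


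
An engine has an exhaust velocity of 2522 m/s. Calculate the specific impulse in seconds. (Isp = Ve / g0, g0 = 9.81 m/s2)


Isp = Ve / g0 = 2522 / 9.81 = 257.1 s

257.1 s


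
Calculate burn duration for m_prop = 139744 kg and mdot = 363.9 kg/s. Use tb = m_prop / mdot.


tb = 139744 / 363.9 = 384.0 s

384.0 s


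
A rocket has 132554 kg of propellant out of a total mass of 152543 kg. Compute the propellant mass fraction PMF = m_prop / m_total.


PMF = 132554 / 152543 = 0.869

0.869


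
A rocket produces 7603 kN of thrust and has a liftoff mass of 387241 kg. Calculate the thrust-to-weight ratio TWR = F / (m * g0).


TWR = 7603000 / (387241 * 9.81) = 2.0

2.0


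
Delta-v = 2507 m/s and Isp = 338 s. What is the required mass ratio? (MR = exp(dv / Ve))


Ve = 338 * 9.81 = 3315.78 m/s
MR = exp(2507 / 3315.78) = 2.13

2.13


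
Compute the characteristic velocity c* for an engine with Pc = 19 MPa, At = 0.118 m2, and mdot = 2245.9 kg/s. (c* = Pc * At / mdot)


c* = 19e6 * 0.118 / 2245.9 = 998 m/s

998 m/s


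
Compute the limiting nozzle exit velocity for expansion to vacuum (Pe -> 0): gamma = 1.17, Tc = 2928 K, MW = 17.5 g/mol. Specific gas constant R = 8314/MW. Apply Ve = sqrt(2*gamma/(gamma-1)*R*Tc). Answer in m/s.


R = 8314 / 17.5 = 475.09 J/(kg.K)
Ve = sqrt(2 * 1.17 / (1.17 - 1) * 475.09 * 2928) = 4376 m/s

4376 m/s
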